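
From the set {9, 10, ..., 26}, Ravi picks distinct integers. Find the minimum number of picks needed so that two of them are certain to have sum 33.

11

Two chosen integers sum to 33 exactly when both halves of some pair {x, 33−x} with 9 ≤ x ≤ 33−x ≤ 24 are chosen — 8 such pairs.
The remaining 2 elements (those with no distinct partner in range) can never complete a 33-sum, so the worst case takes all of them and one from each pair: 2 + 8 = 10.
By the pigeonhole principle, the 11th integer has to be the second member of some pair, so 10 + 1 = 11.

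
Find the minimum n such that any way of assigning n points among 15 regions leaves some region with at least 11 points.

With 150 points one could put exactly 10 in each of the 15 regions, and no region would reach 11.
One more point must land in a region that already has 10, giving it 11.
So 15 × 10 + 1 = 151 points are required.

151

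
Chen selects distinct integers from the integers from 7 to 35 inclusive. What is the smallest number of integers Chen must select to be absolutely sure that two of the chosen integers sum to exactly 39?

Two chosen integers sum to 39 exactly when both halves of some pair {x, 39−x} with 7 ≤ x ≤ 39−x ≤ 32 are chosen — 13 such pairs.
The remaining 3 elements (those with no distinct partner in range) can never complete a 39-sum, so the worst case takes all of them and one from each pair: 3 + 13 = 16.
Pigeonhole: the 17th integer has to be the second member of some pair, so 16 + 1 = 17.

17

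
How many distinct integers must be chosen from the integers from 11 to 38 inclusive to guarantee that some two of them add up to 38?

Group the elements by complementary pair {x, 38−x}: {11,27}, {12,26}, {13,25}, …, giving 8 two-element pairs, the single value 19 (it cannot pair with itself since the integers are distinct), and 11 integers whose partner 38−x falls outside [11,38].
Treating each of those 20 groups as a pigeonhole, one can pick one integer per group — 20 integers — with no two summing to 38.
The 21st integer lands in an occupied pair, forcing a sum of 38.

21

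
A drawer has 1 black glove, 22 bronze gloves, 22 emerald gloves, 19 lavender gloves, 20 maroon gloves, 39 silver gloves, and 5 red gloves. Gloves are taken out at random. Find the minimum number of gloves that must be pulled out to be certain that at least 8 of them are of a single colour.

42

An adversary could hand out at most 7 gloves per colour (black, red run out sooner): 1 + 7 + 7 + 7 + 7 + 7 + 5 = 41 gloves and still no colour has 8.
One more glove lands in a colour already at 7, so 42 draws are enough and 41 are not.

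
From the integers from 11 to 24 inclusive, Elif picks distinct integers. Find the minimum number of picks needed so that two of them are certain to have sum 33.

Two chosen integers sum to 33 exactly when both halves of some pair {x, 33−x} with 11 ≤ x ≤ 33−x ≤ 22 are chosen — 6 such pairs.
The remaining 2 elements (those with no distinct partner in range) can never complete a 33-sum, so the worst case takes all of them and one from each pair: 2 + 6 = 8.
Pigeonhole: the 9th integer has to be the second member of some pair, so 8 + 1 = 9.

9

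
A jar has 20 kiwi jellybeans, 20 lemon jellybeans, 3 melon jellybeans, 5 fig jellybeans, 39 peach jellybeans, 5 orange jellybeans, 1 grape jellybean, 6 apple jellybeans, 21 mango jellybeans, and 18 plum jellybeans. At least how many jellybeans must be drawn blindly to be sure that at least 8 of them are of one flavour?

An adversary could hand out at most 7 jellybeans per flavour (5 flavours run out sooner): 7 + 7 + 3 + 5 + 7 + 5 + 1 + 6 + 7 + 7 = 55 jellybeans and still no flavour has 8.
By the pigeonhole principle, one more jellybean lands in a flavour already at 7, so 56 draws are enough and 55 are not.

56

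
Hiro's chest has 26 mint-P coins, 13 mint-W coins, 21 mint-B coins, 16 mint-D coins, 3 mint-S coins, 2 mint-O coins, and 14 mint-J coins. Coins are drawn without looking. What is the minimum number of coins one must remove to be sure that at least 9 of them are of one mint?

46

An adversary could hand out at most 8 coins per mint (mint-S, mint-O run out sooner): 8 + 8 + 8 + 8 + 3 + 2 + 8 = 45 coins and still no mint has 9.
One more coin lands in a mint already at 8, so 46 draws are enough and 45 are not.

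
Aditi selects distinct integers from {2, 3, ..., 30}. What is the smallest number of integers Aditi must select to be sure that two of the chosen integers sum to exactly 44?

22

Two chosen integers sum to 44 exactly when both halves of some pair {x, 44−x} with 14 ≤ x ≤ 44−x ≤ 30 are chosen — 8 such pairs.
The remaining 13 elements (those with no distinct partner in range) can never complete a 44-sum, so the worst case takes all of them and one from each pair: 13 + 8 = 21.
Pigeonhole: the 22nd integer has to be the second member of some pair, so 21 + 1 = 22.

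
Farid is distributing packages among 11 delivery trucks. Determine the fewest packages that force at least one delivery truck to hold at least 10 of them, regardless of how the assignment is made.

With 99 packages one could put exactly 9 in each of the 11 delivery trucks, and no delivery truck would reach 10.
Pigeonhole: one more package must land in a delivery truck that already has 9, giving it 10.
So 11 × 9 + 1 = 100 packages are required.

100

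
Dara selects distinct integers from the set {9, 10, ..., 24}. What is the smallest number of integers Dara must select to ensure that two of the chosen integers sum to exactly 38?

12

Two chosen integers sum to 38 exactly when both halves of some pair {x, 38−x} with 14 ≤ x ≤ 38−x ≤ 24 are chosen — 5 such pairs.
The remaining 6 elements (those with no distinct partner in range) can never complete a 38-sum, so the worst case takes all of them and one from each pair: 6 + 5 = 11.
The 12th integer has to be the second member of some pair, so 11 + 1 = 12.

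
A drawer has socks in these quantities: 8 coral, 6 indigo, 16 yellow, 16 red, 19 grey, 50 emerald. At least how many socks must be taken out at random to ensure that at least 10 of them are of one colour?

The 6 colours are the holes; the socks drawn are the pigeons.
To avoid 10 of any one colour, the worst case takes at most 9 of each colour, or every sock of a colour that has fewer than 9.
That gives 8 + 6 + 9 + 9 + 9 + 9 = 50 socks with no colour reaching 10.
The next sock forces some colour to 10, so 50 + 1 = 51.

51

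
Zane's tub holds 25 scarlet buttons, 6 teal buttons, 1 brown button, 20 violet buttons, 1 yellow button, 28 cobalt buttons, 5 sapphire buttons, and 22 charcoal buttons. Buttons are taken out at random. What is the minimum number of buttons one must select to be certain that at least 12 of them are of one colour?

Put each drawn button into a box by colour. The largest draw with every box below 12 takes min(count, 11) from each colour; colours with fewer than 11 contribute all they have.
Σ min(cᵢ, 11) = 11 + 6 + 1 + 11 + 1 + 11 + 5 + 11 = 57.
Draw number 57 + 1 = 58 must push one box to 12.

58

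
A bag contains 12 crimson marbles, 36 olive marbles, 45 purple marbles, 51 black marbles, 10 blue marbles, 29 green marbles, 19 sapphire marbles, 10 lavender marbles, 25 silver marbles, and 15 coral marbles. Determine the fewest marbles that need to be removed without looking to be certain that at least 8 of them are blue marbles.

250

In the worst case for collecting blue marbles, every non-blue marble comes out first.
There are 12 + 36 + 45 + 51 + 29 + 19 + 10 + 25 + 15 = 242 non-blue marbles altogether.
After those, each further marble must be blue, so 242 + 8 = 250 draws guarantee 8 blue marbles.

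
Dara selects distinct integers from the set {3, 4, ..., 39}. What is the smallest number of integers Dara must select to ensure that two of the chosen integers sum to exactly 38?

Group the elements by complementary pair {x, 38−x}: {3,35}, {4,34}, {5,33}, …, giving 16 two-element pairs, the single value 19 (it cannot pair with itself since the integers are distinct), and 4 integers whose partner 38−x falls outside [3,39].
By the pigeonhole principle, treating each of those 21 groups as a pigeonhole, one can pick one integer per group — 21 integers — with no two summing to 38.
The 22nd integer lands in an occupied pair, forcing a sum of 38.

22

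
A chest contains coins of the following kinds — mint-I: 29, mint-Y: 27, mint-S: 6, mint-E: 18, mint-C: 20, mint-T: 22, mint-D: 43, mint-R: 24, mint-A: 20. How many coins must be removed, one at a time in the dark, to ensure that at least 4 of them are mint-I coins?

In the worst case for collecting mint-I coins, every non-mint-I coin comes out first.
There are 27 + 6 + 18 + 20 + 22 + 43 + 24 + 20 = 180 non-mint-I coins altogether.
After those, each further coin must be mint-I, so 180 + 4 = 184 draws guarantee 4 mint-I coins.

184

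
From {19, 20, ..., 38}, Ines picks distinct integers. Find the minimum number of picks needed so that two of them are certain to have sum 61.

13

Group the elements by complementary pair {x, 61−x}: {23,38}, {24,37}, {25,36}, …, giving 8 two-element pairs and 4 integers whose partner 61−x falls outside [19,38].
Pigeonhole: treating each of those 12 groups as a pigeonhole, one can pick one integer per group — 12 integers — with no two summing to 61.
The 13th integer lands in an occupied pair, forcing a sum of 61.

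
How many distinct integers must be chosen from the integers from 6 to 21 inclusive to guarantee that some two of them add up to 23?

A set avoiding the sum 23 can contain at most one of each pair {x, 23−x}, plus the 4 elements whose complement lies outside the range.
The integers 12, …, 21 (10 of them) are such a set: any two sum to at least 12+13 = 25 > 23.
Any 11th integer completes one of the 6 pairs, so 11 choices force a sum of 23.

11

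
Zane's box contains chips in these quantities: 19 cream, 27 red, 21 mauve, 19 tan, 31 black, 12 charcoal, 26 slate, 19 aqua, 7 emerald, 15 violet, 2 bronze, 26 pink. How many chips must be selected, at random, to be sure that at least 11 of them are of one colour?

110

An adversary could hand out at most 10 chips per colour (emerald, bronze run out sooner): 10 + 10 + 10 + 10 + 10 + 10 + 10 + 10 + 7 + 10 + 2 + 10 = 109 chips and still no colour has 11.
One more chip lands in a colour already at 10, so 110 draws are enough and 109 are not.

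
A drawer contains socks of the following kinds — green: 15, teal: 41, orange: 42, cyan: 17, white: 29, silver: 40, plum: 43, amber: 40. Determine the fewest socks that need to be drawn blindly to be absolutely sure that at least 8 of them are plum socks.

In the worst case for collecting plum socks, every non-plum sock comes out first.
There are 15 + 41 + 42 + 17 + 29 + 40 + 40 = 224 non-plum socks altogether.
After those, each further sock must be plum, so 224 + 8 = 232 draws guarantee 8 plum socks.

232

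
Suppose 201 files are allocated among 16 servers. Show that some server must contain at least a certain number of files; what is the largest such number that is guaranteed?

13

The 16 servers are the holes and the 201 files are the pigeons.
If every server held at most 12 files, the total would be at most 16 × 12 = 192, which is less than 201.
So some server holds at least ⌈201/16⌉ = 13 files.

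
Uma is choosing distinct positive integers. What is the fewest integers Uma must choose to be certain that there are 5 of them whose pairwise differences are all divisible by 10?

41

Integers whose pairwise differences are multiples of 10 are exactly those sharing a remainder mod 10. The 10 residue classes mod 10 are the pigeonholes.
With 40 integers one could put 4 in each residue class and have no class reach 5.
The 41st integer pushes some class to 5, so 10·4 + 1 = 41.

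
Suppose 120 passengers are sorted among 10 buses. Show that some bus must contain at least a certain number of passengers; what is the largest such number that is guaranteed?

12

By the pigeonhole principle, the 10 buses are the holes and the 120 passengers are the pigeons.
If every bus held at most 11 passengers, the total would be at most 10 × 11 = 110, which is less than 120.
So some bus holds at least ⌈120/10⌉ = 12 passengers.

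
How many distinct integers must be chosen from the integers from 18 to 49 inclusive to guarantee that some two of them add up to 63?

Group the elements by complementary pair {x, 63−x}: {18,45}, {19,44}, {20,43}, …, giving 14 two-element pairs and 4 integers whose partner 63−x falls outside [18,49].
By the pigeonhole principle, treating each of those 18 groups as a pigeonhole, one can pick one integer per group — 18 integers — with no two summing to 63.
The 19th integer lands in an occupied pair, forcing a sum of 63.

19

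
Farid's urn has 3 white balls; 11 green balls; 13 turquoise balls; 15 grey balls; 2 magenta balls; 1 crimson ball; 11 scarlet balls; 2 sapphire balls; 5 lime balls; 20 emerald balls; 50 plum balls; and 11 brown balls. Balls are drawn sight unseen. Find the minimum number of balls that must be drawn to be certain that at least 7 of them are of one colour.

By pigeonhole, put each drawn ball into a box by colour. The largest draw with every box below 7 takes min(count, 6) from each colour; colours with fewer than 6 contribute all they have.
Σ min(cᵢ, 6) = 3 + 6 + 6 + 6 + 2 + 1 + 6 + 2 + 5 + 6 + 6 + 6 = 55.
Draw number 55 + 1 = 56 must push one box to 7.

56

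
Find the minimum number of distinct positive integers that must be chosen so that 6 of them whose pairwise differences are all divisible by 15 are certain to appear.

Integers whose pairwise differences are multiples of 15 are exactly those sharing a remainder mod 15. Pigeonhole: the 15 residue classes mod 15 are the pigeonholes.
With 75 integers one could put 5 in each residue class and have no class reach 6.
The 76th integer pushes some class to 6, so 15·5 + 1 = 76.

76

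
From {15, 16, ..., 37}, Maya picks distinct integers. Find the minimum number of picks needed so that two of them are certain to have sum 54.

Two chosen integers sum to 54 exactly when both halves of some pair {x, 54−x} with 17 ≤ x ≤ 54−x ≤ 37 are chosen — 10 such pairs.
The remaining 3 elements (those with no distinct partner in range) can never complete a 54-sum, so the worst case takes all of them and one from each pair: 3 + 10 = 13.
The 14th integer has to be the second member of some pair, so 13 + 1 = 14.

14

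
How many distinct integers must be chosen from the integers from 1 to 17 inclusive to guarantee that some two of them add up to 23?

Two chosen integers sum to 23 exactly when both halves of some pair {x, 23−x} with 6 ≤ x ≤ 23−x ≤ 17 are chosen — 6 such pairs.
The remaining 5 elements (those with no distinct partner in range) can never complete a 23-sum, so the worst case takes all of them and one from each pair: 5 + 6 = 11.
The 12th integer has to be the second member of some pair, so 11 + 1 = 12.

12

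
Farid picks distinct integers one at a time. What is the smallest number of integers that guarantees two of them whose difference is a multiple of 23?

Integers whose pairwise differences are multiples of 23 are exactly those sharing a remainder mod 23. By pigeonhole, the 23 residue classes mod 23 are the pigeonholes.
With 23 integers one could put 1 in each residue class and have no class reach 2.
The 24th integer pushes some class to 2, so 23·1 + 1 = 24.

24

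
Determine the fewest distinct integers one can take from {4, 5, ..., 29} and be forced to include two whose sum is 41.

Two chosen integers sum to 41 exactly when both halves of some pair {x, 41−x} with 12 ≤ x ≤ 41−x ≤ 29 are chosen — 9 such pairs.
The remaining 8 elements (those with no distinct partner in range) can never complete a 41-sum, so the worst case takes all of them and one from each pair: 8 + 9 = 17.
The 18th integer has to be the second member of some pair, so 17 + 1 = 18.

18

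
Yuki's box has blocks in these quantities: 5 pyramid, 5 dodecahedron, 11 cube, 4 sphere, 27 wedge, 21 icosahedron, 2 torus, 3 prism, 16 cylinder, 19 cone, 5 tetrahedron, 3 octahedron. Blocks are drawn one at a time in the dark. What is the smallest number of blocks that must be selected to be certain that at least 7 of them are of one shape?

The 12 shapes are the holes; the blocks drawn are the pigeons.
To avoid 7 of any one shape, the worst case takes at most 6 of each shape, or every block of a shape that has fewer than 6.
That gives 5 + 5 + 6 + 4 + 6 + 6 + 2 + 3 + 6 + 6 + 5 + 3 = 57 blocks with no shape reaching 7.
The next block forces some shape to 7, so 57 + 1 = 58.

58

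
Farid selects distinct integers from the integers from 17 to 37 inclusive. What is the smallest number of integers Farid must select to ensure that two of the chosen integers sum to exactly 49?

14

Group the elements by complementary pair {x, 49−x}: {17,32}, {18,31}, {19,30}, …, giving 8 two-element pairs and 5 integers whose partner 49−x falls outside [17,37].
By the pigeonhole principle, treating each of those 13 groups as a pigeonhole, one can pick one integer per group — 13 integers — with no two summing to 49.
The 14th integer lands in an occupied pair, forcing a sum of 49.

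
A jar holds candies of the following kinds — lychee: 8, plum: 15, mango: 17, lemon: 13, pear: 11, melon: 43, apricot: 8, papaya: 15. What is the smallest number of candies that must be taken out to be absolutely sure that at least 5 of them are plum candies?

120

In the worst case for collecting plum candies, every non-plum candy comes out first.
There are 8 + 17 + 13 + 11 + 43 + 8 + 15 = 115 non-plum candies altogether.
After those, each further candy must be plum, so 115 + 5 = 120 draws guarantee 5 plum candies.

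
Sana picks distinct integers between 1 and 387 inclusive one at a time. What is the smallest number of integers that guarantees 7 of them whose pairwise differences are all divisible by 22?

133

Integers whose pairwise differences are multiples of 22 are exactly those sharing a remainder mod 22. Pigeonhole: the 22 residue classes mod 22 are the pigeonholes.
With 132 integers one could put 6 in each residue class and have no class reach 7.
The 133rd integer pushes some class to 7, so 22·6 + 1 = 133.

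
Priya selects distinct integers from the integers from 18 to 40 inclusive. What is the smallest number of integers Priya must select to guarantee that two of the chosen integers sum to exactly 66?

A set avoiding the sum 66 can contain at most one of each pair {x, 66−x}, plus the 9 elements whose complement lies outside the range or equal to its own complement.
The integers 18, …, 33 (16 of them) are such a set: any two sum to at least 18+19 = 37 and at most 32+33 = 65 < 66.
By pigeonhole, any 17th integer completes one of the 7 pairs, so 17 choices force a sum of 66.

17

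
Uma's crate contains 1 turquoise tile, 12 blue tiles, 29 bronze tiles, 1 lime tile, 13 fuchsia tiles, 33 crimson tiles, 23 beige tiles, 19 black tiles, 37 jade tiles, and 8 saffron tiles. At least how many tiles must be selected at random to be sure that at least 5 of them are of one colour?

An adversary could hand out at most 4 tiles per colour (turquoise, lime run out sooner): 1 + 4 + 4 + 1 + 4 + 4 + 4 + 4 + 4 + 4 = 34 tiles and still no colour has 5.
One more tile lands in a colour already at 4, so 35 draws are enough and 34 are not.

35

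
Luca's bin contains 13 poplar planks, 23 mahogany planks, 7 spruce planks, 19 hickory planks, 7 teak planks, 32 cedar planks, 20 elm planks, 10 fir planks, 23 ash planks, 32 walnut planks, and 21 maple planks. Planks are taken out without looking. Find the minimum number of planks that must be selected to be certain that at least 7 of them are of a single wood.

67

By the pigeonhole principle, put each drawn plank into a box by wood. The largest draw with every box below 7 takes min(count, 6) from each wood.
Σ min(cᵢ, 6) = 6 + 6 + 6 + 6 + 6 + 6 + 6 + 6 + 6 + 6 + 6 = 66.
Draw number 66 + 1 = 67 must push one box to 7.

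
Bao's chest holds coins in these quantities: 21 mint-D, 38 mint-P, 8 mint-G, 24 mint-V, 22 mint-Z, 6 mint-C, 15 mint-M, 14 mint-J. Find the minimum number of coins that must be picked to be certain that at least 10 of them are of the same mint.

69

An adversary could hand out at most 9 coins per mint (mint-G, mint-C run out sooner): 9 + 9 + 8 + 9 + 9 + 6 + 9 + 9 = 68 coins and still no mint has 10.
One more coin lands in a mint already at 9, so 69 draws are enough and 68 are not.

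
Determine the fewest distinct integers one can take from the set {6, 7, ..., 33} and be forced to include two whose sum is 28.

21

Group the elements by complementary pair {x, 28−x}: {6,22}, {7,21}, {8,20}, …, giving 8 two-element pairs, the single value 14 (it cannot pair with itself since the integers are distinct), and 11 integers whose partner 28−x falls outside [6,33].
Pigeonhole: treating each of those 20 groups as a pigeonhole, one can pick one integer per group — 20 integers — with no two summing to 28.
The 21st integer lands in an occupied pair, forcing a sum of 28.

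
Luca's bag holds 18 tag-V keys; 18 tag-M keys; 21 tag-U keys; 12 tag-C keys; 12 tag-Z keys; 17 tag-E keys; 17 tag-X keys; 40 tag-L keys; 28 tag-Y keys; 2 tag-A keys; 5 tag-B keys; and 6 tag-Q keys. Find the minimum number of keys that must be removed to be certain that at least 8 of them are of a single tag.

77

An adversary could hand out at most 7 keys per tag (tag-A, tag-B, tag-Q run out sooner): 7 + 7 + 7 + 7 + 7 + 7 + 7 + 7 + 7 + 2 + 5 + 6 = 76 keys and still no tag has 8.
By the pigeonhole principle, one more key lands in a tag already at 7, so 77 draws are enough and 76 are not.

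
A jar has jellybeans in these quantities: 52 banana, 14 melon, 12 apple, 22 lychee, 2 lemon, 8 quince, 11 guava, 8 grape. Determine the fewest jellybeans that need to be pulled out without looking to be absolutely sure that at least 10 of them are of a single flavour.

Pigeonhole: the 8 flavours are the holes; the jellybeans drawn are the pigeons.
To avoid 10 of any one flavour, the worst case takes at most 9 of each flavour, or every jellybean of a flavour that has fewer than 9.
That gives 9 + 9 + 9 + 9 + 2 + 8 + 9 + 8 = 63 jellybeans with no flavour reaching 10.
The next jellybean forces some flavour to 10, so 63 + 1 = 64.

64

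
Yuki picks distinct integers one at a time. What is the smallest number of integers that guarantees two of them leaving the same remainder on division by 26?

By pigeonhole, the 26 residue classes mod 26 are the pigeonholes.
With 26 integers one could put 1 in each residue class and have no class reach 2.
The 27th integer pushes some class to 2, so 26·1 + 1 = 27.

27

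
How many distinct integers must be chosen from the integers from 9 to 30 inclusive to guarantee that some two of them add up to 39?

A set avoiding the sum 39 can contain at most one of each pair {x, 39−x}.
The integers 20, …, 30 (11 of them) are such a set: any two sum to at least 20+21 = 41 > 39.
By the pigeonhole principle, any 12th integer completes one of the 11 pairs, so 12 choices force a sum of 39.

12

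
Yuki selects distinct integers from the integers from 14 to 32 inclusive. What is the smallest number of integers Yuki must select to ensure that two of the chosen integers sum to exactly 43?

12

A set avoiding the sum 43 can contain at most one of each pair {x, 43−x}, plus the 3 elements whose complement lies outside the range.
The integers 22, …, 32 (11 of them) are such a set: any two sum to at least 22+23 = 45 > 43.
By pigeonhole, any 12th integer completes one of the 8 pairs, so 12 choices force a sum of 43.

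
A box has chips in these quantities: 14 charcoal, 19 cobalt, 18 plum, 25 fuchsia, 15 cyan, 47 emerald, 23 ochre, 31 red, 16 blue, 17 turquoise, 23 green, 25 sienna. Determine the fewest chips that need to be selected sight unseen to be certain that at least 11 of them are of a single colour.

121

An adversary could hand out at most 10 chips per colour: 10 + 10 + 10 + 10 + 10 + 10 + 10 + 10 + 10 + 10 + 10 + 10 = 120 chips and still no colour has 11.
By pigeonhole, one more chip lands in a colour already at 10, so 121 draws are enough and 120 are not.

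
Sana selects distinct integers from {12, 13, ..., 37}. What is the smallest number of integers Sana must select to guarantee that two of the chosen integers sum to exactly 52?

Group the elements by complementary pair {x, 52−x}: {15,37}, {16,36}, {17,35}, …, giving 11 two-element pairs, the single value 26 (it cannot pair with itself since the integers are distinct), and 3 integers whose partner 52−x falls outside [12,37].
Treating each of those 15 groups as a pigeonhole, one can pick one integer per group — 15 integers — with no two summing to 52.
The 16th integer lands in an occupied pair, forcing a sum of 52.

16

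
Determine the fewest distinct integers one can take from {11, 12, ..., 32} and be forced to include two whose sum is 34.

17

Two chosen integers sum to 34 exactly when both halves of some pair {x, 34−x} with 11 ≤ x ≤ 34−x ≤ 23 are chosen — 6 such pairs.
The remaining 10 elements (those with no distinct partner in range) can never complete a 34-sum, so the worst case takes all of them and one from each pair: 10 + 6 = 16.
By the pigeonhole principle, the 17th integer has to be the second member of some pair, so 16 + 1 = 17.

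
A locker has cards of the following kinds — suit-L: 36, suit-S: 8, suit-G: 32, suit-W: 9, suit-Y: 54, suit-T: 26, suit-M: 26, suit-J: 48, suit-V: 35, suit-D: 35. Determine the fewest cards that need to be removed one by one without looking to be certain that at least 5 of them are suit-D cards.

279

In the worst case for collecting suit-D cards, every non-suit-D card comes out first.
There are 36 + 8 + 32 + 9 + 54 + 26 + 26 + 48 + 35 = 274 non-suit-D cards altogether.
After those, each further card must be suit-D, so 274 + 5 = 279 draws guarantee 5 suit-D cards.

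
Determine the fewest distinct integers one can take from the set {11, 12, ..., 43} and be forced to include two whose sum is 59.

A set avoiding the sum 59 can contain at most one of each pair {x, 59−x}, plus the 5 elements whose complement lies outside the range.
The integers 11, …, 29 (19 of them) are such a set: any two sum to at least 11+12 = 23 and at most 28+29 = 57 < 59.
Pigeonhole: any 20th integer completes one of the 14 pairs, so 20 choices force a sum of 59.

20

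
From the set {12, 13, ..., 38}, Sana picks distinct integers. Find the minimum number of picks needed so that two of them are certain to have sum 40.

20

A set avoiding the sum 40 can contain at most one of each pair {x, 40−x}, plus the 11 elements whose complement lies outside the range or equal to its own complement.
The integers 20, …, 38 (19 of them) are such a set: any two sum to at least 20+21 = 41 > 40.
Any 20th integer completes one of the 8 pairs, so 20 choices force a sum of 40.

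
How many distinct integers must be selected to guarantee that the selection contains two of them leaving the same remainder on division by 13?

14

By pigeonhole, the 13 residue classes mod 13 are the pigeonholes.
With 13 integers one could put 1 in each residue class and have no class reach 2.
The 14th integer pushes some class to 2, so 13·1 + 1 = 14.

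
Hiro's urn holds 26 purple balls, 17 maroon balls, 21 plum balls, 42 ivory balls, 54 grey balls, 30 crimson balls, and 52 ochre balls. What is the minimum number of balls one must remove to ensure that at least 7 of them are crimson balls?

In the worst case for collecting crimson balls, every non-crimson ball comes out first.
There are 26 + 17 + 21 + 42 + 54 + 52 = 212 non-crimson balls altogether.
After those, each further ball must be crimson, so 212 + 7 = 219 draws guarantee 7 crimson balls.

219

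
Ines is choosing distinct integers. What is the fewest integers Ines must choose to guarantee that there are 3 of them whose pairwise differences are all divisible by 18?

Integers whose pairwise differences are multiples of 18 are exactly those sharing a remainder mod 18. By pigeonhole, the 18 residue classes mod 18 are the pigeonholes.
With 36 integers one could put 2 in each residue class and have no class reach 3.
The 37th integer pushes some class to 3, so 18·2 + 1 = 37.

37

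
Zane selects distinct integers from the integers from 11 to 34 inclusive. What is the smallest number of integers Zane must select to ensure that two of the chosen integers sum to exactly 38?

17

Two chosen integers sum to 38 exactly when both halves of some pair {x, 38−x} with 11 ≤ x ≤ 38−x ≤ 27 are chosen — 8 such pairs.
The remaining 8 elements (those with no distinct partner in range) can never complete a 38-sum, so the worst case takes all of them and one from each pair: 8 + 8 = 16.
By the pigeonhole principle, the 17th integer has to be the second member of some pair, so 16 + 1 = 17.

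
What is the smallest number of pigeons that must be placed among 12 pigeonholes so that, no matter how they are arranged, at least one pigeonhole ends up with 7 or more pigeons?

With 72 pigeons one could put exactly 6 in each of the 12 pigeonholes, and no pigeonhole would reach 7.
By pigeonhole, one more pigeon must land in a pigeonhole that already has 6, giving it 7.
So 12 × 6 + 1 = 73 pigeons are required.

73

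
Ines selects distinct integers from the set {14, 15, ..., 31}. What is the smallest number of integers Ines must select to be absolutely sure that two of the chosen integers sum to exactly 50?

Group the elements by complementary pair {x, 50−x}: {19,31}, {20,30}, {21,29}, …, giving 6 two-element pairs, the single value 25 (it cannot pair with itself since the integers are distinct), and 5 integers whose partner 50−x falls outside [14,31].
Treating each of those 12 groups as a pigeonhole, one can pick one integer per group — 12 integers — with no two summing to 50.
The 13th integer lands in an occupied pair, forcing a sum of 50.

13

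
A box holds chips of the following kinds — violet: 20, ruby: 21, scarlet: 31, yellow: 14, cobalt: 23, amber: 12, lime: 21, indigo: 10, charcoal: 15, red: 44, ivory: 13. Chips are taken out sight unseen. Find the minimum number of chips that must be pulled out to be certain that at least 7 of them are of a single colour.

67

An adversary could hand out at most 6 chips per colour: 6 + 6 + 6 + 6 + 6 + 6 + 6 + 6 + 6 + 6 + 6 = 66 chips and still no colour has 7.
Pigeonhole: one more chip lands in a colour already at 6, so 67 draws are enough and 66 are not.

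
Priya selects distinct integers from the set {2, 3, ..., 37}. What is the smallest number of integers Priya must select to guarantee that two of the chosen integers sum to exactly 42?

A set avoiding the sum 42 can contain at most one of each pair {x, 42−x}, plus the 4 elements whose complement lies outside the range or equal to its own complement.
The integers 2, …, 21 (20 of them) are such a set: any two sum to at least 2+3 = 5 and at most 20+21 = 41 < 42.
Any 21st integer completes one of the 16 pairs, so 21 choices force a sum of 42.

21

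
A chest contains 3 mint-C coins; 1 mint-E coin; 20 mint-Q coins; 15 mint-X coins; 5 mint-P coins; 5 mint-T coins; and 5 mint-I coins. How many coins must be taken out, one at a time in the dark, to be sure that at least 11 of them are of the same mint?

Put each drawn coin into a box by mint. The largest draw with every box below 11 takes min(count, 10) from each mint; mints with fewer than 10 contribute all they have.
Σ min(cᵢ, 10) = 3 + 1 + 10 + 10 + 5 + 5 + 5 = 39.
Draw number 39 + 1 = 40 must push one box to 11.

40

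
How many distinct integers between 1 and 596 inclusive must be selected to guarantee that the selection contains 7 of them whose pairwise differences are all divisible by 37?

223

Integers whose pairwise differences are multiples of 37 are exactly those sharing a remainder mod 37. The 37 residue classes mod 37 are the pigeonholes.
With 222 integers one could put 6 in each residue class and have no class reach 7.
The 223rd integer pushes some class to 7, so 37·6 + 1 = 223.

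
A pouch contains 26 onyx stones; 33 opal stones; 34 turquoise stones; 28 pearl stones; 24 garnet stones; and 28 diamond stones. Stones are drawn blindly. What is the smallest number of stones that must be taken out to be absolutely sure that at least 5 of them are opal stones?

In the worst case for collecting opal stones, every non-opal stone comes out first.
There are 26 + 34 + 28 + 24 + 28 = 140 non-opal stones altogether.
After those, each further stone must be opal, so 140 + 5 = 145 draws guarantee 5 opal stones.

145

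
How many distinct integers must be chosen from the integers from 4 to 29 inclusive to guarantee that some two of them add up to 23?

19

Two chosen integers sum to 23 exactly when both halves of some pair {x, 23−x} with 4 ≤ x ≤ 23−x ≤ 19 are chosen — 8 such pairs.
The remaining 10 elements (those with no distinct partner in range) can never complete a 23-sum, so the worst case takes all of them and one from each pair: 10 + 8 = 18.
Pigeonhole: the 19th integer has to be the second member of some pair, so 18 + 1 = 19.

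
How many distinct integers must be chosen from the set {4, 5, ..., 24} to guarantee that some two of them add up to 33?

Two chosen integers sum to 33 exactly when both halves of some pair {x, 33−x} with 9 ≤ x ≤ 33−x ≤ 24 are chosen — 8 such pairs.
The remaining 5 elements (those with no distinct partner in range) can never complete a 33-sum, so the worst case takes all of them and one from each pair: 5 + 8 = 13.
By pigeonhole, the 14th integer has to be the second member of some pair, so 13 + 1 = 14.

14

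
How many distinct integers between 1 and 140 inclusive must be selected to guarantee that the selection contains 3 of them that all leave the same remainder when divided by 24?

By the pigeonhole principle, the 24 residue classes mod 24 are the pigeonholes.
With 48 integers one could put 2 in each residue class and have no class reach 3.
The 49th integer pushes some class to 3, so 24·2 + 1 = 49.

49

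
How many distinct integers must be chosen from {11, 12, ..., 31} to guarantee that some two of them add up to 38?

14

A set avoiding the sum 38 can contain at most one of each pair {x, 38−x}, plus the 5 elements whose complement lies outside the range or equal to its own complement.
The integers 19, …, 31 (13 of them) are such a set: any two sum to at least 19+20 = 39 > 38.
Any 14th integer completes one of the 8 pairs, so 14 choices force a sum of 38.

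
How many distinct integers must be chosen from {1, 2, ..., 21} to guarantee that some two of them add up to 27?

14

Two chosen integers sum to 27 exactly when both halves of some pair {x, 27−x} with 6 ≤ x ≤ 27−x ≤ 21 are chosen — 8 such pairs.
The remaining 5 elements (those with no distinct partner in range) can never complete a 27-sum, so the worst case takes all of them and one from each pair: 5 + 8 = 13.
By the pigeonhole principle, the 14th integer has to be the second member of some pair, so 13 + 1 = 14.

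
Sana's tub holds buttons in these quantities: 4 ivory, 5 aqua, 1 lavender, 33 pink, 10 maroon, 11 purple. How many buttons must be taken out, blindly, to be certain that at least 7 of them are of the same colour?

An adversary could hand out at most 6 buttons per colour (ivory, aqua, lavender run out sooner): 4 + 5 + 1 + 6 + 6 + 6 = 28 buttons and still no colour has 7.
By the pigeonhole principle, one more button lands in a colour already at 6, so 29 draws are enough and 28 are not.

29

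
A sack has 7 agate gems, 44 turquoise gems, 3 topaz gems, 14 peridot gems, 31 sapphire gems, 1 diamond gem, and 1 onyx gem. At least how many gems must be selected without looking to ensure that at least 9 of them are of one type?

37

An adversary could hand out at most 8 gems per type (4 types run out sooner): 7 + 8 + 3 + 8 + 8 + 1 + 1 = 36 gems and still no type has 9.
By the pigeonhole principle, one more gem lands in a type already at 8, so 37 draws are enough and 36 are not.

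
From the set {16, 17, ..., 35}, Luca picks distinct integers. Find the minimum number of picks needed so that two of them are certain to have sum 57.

14

Two chosen integers sum to 57 exactly when both halves of some pair {x, 57−x} with 22 ≤ x ≤ 57−x ≤ 35 are chosen — 7 such pairs.
The remaining 6 elements (those with no distinct partner in range) can never complete a 57-sum, so the worst case takes all of them and one from each pair: 6 + 7 = 13.
By the pigeonhole principle, the 14th integer has to be the second member of some pair, so 13 + 1 = 14.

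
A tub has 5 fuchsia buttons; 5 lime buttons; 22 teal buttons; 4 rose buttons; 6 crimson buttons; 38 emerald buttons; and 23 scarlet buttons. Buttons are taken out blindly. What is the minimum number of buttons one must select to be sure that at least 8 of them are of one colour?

42

Pigeonhole: the 7 colours are the holes; the buttons drawn are the pigeons.
To avoid 8 of any one colour, the worst case takes at most 7 of each colour, or every button of a colour that has fewer than 7.
That gives 5 + 5 + 7 + 4 + 6 + 7 + 7 = 41 buttons with no colour reaching 8.
The next button forces some colour to 8, so 41 + 1 = 42.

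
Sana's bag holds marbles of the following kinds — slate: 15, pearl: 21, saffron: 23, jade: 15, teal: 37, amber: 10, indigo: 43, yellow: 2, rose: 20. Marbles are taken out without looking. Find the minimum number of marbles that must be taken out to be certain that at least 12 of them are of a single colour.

By the pigeonhole principle, put each drawn marble into a box by colour. The largest draw with every box below 12 takes min(count, 11) from each colour; colours with fewer than 11 contribute all they have.
Σ min(cᵢ, 11) = 11 + 11 + 11 + 11 + 11 + 10 + 11 + 2 + 11 = 89.
Draw number 89 + 1 = 90 must push one box to 12.

90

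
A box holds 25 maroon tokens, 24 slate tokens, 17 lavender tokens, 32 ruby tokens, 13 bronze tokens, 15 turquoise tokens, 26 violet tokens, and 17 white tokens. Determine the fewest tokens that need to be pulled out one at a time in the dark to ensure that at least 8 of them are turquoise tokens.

In the worst case for collecting turquoise tokens, every non-turquoise token comes out first.
There are 25 + 24 + 17 + 32 + 13 + 26 + 17 = 154 non-turquoise tokens altogether.
After those, each further token must be turquoise, so 154 + 8 = 162 draws guarantee 8 turquoise tokens.

162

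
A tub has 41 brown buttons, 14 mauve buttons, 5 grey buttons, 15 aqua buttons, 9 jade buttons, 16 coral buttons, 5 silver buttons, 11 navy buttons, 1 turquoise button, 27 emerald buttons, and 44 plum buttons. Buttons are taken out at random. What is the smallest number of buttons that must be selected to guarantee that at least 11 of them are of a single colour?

91

Pigeonhole: put each drawn button into a box by colour. The largest draw with every box below 11 takes min(count, 10) from each colour; colours with fewer than 10 contribute all they have.
Σ min(cᵢ, 10) = 10 + 10 + 5 + 10 + 9 + 10 + 5 + 10 + 1 + 10 + 10 = 90.
Draw number 90 + 1 = 91 must push one box to 11.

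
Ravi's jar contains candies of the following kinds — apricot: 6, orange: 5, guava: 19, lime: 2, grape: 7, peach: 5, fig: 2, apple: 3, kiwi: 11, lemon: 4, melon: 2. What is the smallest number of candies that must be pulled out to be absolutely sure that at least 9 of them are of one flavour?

53

An adversary could hand out at most 8 candies per flavour (9 flavours run out sooner): 6 + 5 + 8 + 2 + 7 + 5 + 2 + 3 + 8 + 4 + 2 = 52 candies and still no flavour has 9.
By the pigeonhole principle, one more candy lands in a flavour already at 8, so 53 draws are enough and 52 are not.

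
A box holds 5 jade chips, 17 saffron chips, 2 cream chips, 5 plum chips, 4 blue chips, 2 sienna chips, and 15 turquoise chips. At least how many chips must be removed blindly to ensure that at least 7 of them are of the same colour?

An adversary could hand out at most 6 chips per colour (5 colours run out sooner): 5 + 6 + 2 + 5 + 4 + 2 + 6 = 30 chips and still no colour has 7.
One more chip lands in a colour already at 6, so 31 draws are enough and 30 are not.

31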